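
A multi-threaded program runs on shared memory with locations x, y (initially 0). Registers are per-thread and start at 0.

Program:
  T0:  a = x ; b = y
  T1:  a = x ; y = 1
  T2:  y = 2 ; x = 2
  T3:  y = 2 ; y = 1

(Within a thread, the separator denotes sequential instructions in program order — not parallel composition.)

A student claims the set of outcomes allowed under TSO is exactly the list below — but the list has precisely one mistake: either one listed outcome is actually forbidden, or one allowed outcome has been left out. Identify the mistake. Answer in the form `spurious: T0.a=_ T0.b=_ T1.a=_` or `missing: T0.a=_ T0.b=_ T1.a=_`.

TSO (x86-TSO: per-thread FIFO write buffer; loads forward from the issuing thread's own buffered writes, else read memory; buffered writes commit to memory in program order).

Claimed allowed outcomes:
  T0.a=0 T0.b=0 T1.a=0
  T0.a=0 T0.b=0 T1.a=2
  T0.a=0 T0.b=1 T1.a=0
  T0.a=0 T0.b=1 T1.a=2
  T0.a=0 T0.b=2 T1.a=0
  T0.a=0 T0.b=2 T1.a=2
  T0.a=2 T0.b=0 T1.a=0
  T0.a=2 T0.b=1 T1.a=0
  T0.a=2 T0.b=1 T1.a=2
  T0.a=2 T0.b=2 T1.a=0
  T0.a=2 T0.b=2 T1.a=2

spurious: T0.a=2 T0.b=0 T1.a=0

outcome vector order: (T0.a,T0.b,T1.a)
[TSO] allowed = {0/0/0; 0/0/2; 0/1/0; 0/1/2; 0/2/0; 0/2/2; 2/1/0; 2/1/2; 2/2/0; 2/2/2}
claimed∖TSO = {2/0/0}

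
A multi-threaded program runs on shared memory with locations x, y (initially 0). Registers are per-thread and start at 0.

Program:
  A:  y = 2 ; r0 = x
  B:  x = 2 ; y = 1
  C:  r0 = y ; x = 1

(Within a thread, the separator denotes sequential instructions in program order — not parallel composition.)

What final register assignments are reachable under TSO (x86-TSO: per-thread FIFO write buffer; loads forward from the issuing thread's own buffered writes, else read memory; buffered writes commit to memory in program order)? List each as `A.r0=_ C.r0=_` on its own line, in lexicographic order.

outcome vector order: (A.r0,C.r0)
|TSO outcomes| = 9

A.r0=0 C.r0=0
A.r0=0 C.r0=1
A.r0=0 C.r0=2
A.r0=1 C.r0=0
A.r0=1 C.r0=1
A.r0=1 C.r0=2
A.r0=2 C.r0=0
A.r0=2 C.r0=1
A.r0=2 C.r0=2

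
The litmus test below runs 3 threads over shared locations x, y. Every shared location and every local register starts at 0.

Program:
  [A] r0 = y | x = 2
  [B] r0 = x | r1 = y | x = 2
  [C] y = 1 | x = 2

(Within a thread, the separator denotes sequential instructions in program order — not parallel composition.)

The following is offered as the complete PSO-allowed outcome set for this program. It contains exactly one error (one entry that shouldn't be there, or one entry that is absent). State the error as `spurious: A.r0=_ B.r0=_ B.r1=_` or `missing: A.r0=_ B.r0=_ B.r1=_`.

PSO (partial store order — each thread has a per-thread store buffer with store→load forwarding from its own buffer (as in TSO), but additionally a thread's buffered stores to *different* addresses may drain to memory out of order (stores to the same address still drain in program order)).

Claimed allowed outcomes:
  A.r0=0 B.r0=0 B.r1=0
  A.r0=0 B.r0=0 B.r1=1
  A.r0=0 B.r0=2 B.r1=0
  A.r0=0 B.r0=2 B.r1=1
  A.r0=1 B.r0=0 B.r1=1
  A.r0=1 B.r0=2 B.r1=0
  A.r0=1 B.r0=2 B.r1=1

outcome vector order: (A.r0,B.r0,B.r1)
PSO (8): 0/0/0; 0/0/1; 0/2/0; 0/2/1; 1/0/0; 1/0/1; 1/2/0; 1/2/1
PSO∖claimed = {1/0/0}

missing: A.r0=1 B.r0=0 B.r1=0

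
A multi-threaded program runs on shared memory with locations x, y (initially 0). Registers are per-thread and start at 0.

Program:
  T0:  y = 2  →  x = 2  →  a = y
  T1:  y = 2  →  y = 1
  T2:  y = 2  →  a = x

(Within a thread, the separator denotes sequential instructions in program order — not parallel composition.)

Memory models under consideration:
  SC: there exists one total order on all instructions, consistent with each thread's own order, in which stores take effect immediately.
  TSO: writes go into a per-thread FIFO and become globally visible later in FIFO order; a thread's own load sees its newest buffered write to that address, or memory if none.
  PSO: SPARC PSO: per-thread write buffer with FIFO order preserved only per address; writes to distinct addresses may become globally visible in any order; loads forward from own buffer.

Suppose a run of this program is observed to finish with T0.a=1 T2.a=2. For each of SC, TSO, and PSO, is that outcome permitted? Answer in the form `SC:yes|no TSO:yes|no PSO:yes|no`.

outcome vector order: (T0.a,T2.a)
under SC → 1/0; 1/2; 2/0; 2/2
under TSO → 1/0; 1/2; 2/0; 2/2
under PSO → 1/0; 1/2; 2/0; 2/2
target 1/2 ∈ {SC,TSO,PSO}

SC:yes TSO:yes PSO:yes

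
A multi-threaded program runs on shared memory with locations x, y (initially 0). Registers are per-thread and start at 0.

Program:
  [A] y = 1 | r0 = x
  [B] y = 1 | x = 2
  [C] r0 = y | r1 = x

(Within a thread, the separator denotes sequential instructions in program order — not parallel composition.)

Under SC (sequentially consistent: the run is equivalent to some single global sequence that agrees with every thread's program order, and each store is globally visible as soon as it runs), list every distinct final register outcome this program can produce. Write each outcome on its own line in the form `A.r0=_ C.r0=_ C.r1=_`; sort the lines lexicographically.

A.r0=0 C.r0=0 C.r1=0
A.r0=0 C.r0=0 C.r1=2
A.r0=0 C.r0=1 C.r1=0
A.r0=0 C.r0=1 C.r1=2
A.r0=2 C.r0=0 C.r1=0
A.r0=2 C.r0=0 C.r1=2
A.r0=2 C.r0=1 C.r1=0
A.r0=2 C.r0=1 C.r1=2

outcome vector order: (A.r0,C.r0,C.r1)
|SC outcomes| = 8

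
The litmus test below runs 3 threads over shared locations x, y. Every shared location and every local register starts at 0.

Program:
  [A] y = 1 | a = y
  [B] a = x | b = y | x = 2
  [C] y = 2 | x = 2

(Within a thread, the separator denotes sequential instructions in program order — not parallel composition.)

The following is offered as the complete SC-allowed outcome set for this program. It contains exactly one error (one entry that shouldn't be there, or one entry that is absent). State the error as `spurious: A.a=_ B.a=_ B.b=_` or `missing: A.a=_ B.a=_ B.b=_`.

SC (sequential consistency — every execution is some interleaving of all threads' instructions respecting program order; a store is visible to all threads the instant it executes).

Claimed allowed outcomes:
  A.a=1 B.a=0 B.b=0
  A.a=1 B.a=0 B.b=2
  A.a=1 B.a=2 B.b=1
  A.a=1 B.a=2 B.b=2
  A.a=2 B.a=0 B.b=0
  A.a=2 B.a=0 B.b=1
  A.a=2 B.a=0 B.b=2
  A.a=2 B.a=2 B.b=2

outcome vector order: (A.a,B.a,B.b)
[SC] allowed = {1/0/0 1/0/1 1/0/2 1/2/1 1/2/2 2/0/0 2/0/1 2/0/2 2/2/2}
SC∖claimed = {1/0/1}

missing: A.a=1 B.a=0 B.b=1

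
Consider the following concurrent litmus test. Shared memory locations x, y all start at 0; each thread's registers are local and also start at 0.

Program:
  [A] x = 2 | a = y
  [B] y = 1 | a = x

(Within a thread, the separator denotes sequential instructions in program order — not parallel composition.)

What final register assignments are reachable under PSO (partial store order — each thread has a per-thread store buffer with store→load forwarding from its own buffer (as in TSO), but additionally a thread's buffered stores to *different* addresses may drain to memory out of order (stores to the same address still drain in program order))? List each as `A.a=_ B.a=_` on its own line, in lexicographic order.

A.a=0 B.a=0
A.a=0 B.a=2
A.a=1 B.a=0
A.a=1 B.a=2

outcome vector order: (A.a,B.a)
|PSO outcomes| = 4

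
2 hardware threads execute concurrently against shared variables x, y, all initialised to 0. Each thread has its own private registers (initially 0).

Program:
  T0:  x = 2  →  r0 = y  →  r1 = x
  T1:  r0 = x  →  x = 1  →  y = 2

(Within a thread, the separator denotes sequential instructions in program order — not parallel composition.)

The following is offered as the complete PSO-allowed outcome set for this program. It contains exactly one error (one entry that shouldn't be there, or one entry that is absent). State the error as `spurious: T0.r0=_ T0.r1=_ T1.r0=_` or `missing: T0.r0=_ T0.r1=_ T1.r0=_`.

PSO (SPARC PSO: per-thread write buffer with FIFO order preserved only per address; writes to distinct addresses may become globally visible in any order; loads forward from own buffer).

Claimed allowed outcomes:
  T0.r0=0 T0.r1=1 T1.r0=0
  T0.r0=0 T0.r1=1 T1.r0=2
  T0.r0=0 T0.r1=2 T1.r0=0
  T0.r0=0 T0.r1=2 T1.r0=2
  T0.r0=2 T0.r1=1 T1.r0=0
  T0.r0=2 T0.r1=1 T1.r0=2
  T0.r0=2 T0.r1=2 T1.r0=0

missing: T0.r0=2 T0.r1=2 T1.r0=2

outcome vector order: (T0.r0,T0.r1,T1.r0)
under PSO → 0/1/0; 0/1/2; 0/2/0; 0/2/2; 2/1/0; 2/1/2; 2/2/0; 2/2/2
PSO∖claimed = {2/2/2}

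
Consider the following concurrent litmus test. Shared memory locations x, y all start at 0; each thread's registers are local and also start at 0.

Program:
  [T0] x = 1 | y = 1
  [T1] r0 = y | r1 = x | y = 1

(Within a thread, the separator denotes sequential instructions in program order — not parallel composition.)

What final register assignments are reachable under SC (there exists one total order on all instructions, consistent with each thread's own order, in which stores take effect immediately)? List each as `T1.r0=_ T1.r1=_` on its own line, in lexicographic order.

outcome vector order: (T1.r0,T1.r1)
|SC outcomes| = 3

T1.r0=0 T1.r1=0
T1.r0=0 T1.r1=1
T1.r0=1 T1.r1=1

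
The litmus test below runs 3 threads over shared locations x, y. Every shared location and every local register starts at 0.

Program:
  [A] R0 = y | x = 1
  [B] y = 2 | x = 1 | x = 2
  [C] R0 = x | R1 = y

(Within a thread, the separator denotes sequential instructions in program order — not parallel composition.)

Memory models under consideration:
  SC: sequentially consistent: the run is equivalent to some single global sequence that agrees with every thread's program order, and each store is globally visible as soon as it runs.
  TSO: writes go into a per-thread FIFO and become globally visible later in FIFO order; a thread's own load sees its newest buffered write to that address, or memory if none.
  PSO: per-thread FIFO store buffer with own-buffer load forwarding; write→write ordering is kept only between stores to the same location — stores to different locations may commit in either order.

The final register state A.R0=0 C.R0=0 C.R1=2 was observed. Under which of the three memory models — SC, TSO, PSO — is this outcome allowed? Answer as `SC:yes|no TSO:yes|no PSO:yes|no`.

outcome vector order: (A.R0,C.R0,C.R1)
SC (9): <0 0 0> <0 0 2> <0 1 0> <0 1 2> <0 2 2> <2 0 0> <2 0 2> <2 1 2> <2 2 2>
TSO (9): <0 0 0> <0 0 2> <0 1 0> <0 1 2> <0 2 2> <2 0 0> <2 0 2> <2 1 2> <2 2 2>
PSO (12): <0 0 0> <0 0 2> <0 1 0> <0 1 2> <0 2 0> <0 2 2> <2 0 0> <2 0 2> <2 1 0> <2 1 2> <2 2 0> <2 2 2>
target <0 0 2> ∈ {SC,TSO,PSO}

SC:yes TSO:yes PSO:yes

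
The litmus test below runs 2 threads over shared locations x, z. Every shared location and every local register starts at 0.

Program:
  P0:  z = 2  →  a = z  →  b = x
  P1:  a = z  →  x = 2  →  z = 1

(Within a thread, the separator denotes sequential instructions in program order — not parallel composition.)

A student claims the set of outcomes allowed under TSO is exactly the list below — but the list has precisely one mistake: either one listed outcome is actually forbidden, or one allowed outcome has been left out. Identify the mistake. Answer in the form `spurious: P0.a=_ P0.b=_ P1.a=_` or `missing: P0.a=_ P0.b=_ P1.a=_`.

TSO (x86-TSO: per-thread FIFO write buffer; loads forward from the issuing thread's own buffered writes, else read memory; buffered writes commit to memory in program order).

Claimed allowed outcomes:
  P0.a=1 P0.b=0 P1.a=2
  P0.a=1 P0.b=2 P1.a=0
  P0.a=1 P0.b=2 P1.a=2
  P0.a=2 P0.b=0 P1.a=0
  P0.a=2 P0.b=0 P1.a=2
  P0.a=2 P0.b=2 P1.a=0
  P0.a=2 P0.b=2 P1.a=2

outcome vector order: (P0.a,P0.b,P1.a)
TSO (6): 1/2/0 1/2/2 2/0/0 2/0/2 2/2/0 2/2/2
claimed∖TSO = {1/0/2}

spurious: P0.a=1 P0.b=0 P1.a=2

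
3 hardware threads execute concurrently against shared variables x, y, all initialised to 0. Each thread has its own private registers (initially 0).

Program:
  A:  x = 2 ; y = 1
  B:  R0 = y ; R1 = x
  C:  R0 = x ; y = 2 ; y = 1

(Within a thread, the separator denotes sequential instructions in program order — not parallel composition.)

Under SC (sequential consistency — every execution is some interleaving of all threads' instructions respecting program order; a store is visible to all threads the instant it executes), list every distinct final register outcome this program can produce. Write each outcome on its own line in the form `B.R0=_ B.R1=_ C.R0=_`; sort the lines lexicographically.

B.R0=0 B.R1=0 C.R0=0
B.R0=0 B.R1=0 C.R0=2
B.R0=0 B.R1=2 C.R0=0
B.R0=0 B.R1=2 C.R0=2
B.R0=1 B.R1=0 C.R0=0
B.R0=1 B.R1=2 C.R0=0
B.R0=1 B.R1=2 C.R0=2
B.R0=2 B.R1=0 C.R0=0
B.R0=2 B.R1=2 C.R0=0
B.R0=2 B.R1=2 C.R0=2

outcome vector order: (B.R0,B.R1,C.R0)
|SC outcomes| = 10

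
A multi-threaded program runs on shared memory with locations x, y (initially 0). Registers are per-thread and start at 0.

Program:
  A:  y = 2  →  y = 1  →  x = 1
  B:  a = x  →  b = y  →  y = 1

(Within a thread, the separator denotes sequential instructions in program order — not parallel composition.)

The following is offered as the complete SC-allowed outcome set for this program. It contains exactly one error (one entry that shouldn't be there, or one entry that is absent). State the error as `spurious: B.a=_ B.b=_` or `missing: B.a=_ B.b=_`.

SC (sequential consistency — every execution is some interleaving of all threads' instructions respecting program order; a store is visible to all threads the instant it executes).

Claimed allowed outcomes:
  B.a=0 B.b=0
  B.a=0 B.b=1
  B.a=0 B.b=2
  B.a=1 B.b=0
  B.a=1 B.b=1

outcome vector order: (B.a,B.b)
under SC → 00; 01; 02; 11
claimed∖SC = {10}

spurious: B.a=1 B.b=0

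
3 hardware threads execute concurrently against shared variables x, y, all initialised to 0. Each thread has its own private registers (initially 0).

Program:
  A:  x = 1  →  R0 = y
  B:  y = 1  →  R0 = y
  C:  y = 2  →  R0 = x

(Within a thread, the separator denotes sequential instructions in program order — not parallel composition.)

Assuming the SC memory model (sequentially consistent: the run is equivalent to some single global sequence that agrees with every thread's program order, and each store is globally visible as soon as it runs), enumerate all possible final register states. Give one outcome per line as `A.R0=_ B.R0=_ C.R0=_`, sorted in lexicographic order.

outcome vector order: (A.R0,B.R0,C.R0)
|SC outcomes| = 9

A.R0=0 B.R0=1 C.R0=1
A.R0=0 B.R0=2 C.R0=1
A.R0=1 B.R0=1 C.R0=0
A.R0=1 B.R0=1 C.R0=1
A.R0=1 B.R0=2 C.R0=1
A.R0=2 B.R0=1 C.R0=0
A.R0=2 B.R0=1 C.R0=1
A.R0=2 B.R0=2 C.R0=0
A.R0=2 B.R0=2 C.R0=1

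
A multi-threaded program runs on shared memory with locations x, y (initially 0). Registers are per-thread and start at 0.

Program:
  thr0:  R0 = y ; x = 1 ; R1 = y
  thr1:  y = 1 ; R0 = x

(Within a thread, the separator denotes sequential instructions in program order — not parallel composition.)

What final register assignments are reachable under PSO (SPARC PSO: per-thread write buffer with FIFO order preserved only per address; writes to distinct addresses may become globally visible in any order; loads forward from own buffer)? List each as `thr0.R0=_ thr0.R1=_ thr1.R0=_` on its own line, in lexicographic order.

thr0.R0=0 thr0.R1=0 thr1.R0=0
thr0.R0=0 thr0.R1=0 thr1.R0=1
thr0.R0=0 thr0.R1=1 thr1.R0=0
thr0.R0=0 thr0.R1=1 thr1.R0=1
thr0.R0=1 thr0.R1=1 thr1.R0=0
thr0.R0=1 thr0.R1=1 thr1.R0=1

outcome vector order: (thr0.R0,thr0.R1,thr1.R0)
|PSO outcomes| = 6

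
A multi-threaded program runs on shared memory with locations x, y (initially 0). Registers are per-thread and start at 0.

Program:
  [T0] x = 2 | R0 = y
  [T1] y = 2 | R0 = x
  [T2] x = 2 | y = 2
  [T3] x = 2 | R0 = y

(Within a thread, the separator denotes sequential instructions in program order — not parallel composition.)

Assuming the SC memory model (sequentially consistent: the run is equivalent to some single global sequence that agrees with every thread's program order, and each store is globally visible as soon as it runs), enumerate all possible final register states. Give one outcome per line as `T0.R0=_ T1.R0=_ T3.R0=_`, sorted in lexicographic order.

T0.R0=0 T1.R0=2 T3.R0=0
T0.R0=0 T1.R0=2 T3.R0=2
T0.R0=2 T1.R0=0 T3.R0=2
T0.R0=2 T1.R0=2 T3.R0=0
T0.R0=2 T1.R0=2 T3.R0=2

outcome vector order: (T0.R0,T1.R0,T3.R0)
|SC outcomes| = 5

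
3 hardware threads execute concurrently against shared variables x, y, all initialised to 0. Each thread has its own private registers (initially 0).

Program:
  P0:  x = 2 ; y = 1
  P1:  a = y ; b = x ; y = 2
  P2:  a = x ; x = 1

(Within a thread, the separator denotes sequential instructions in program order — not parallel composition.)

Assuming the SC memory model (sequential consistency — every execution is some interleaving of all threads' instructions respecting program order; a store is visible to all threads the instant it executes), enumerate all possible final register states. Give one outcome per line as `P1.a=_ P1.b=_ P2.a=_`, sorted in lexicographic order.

outcome vector order: (P1.a,P1.b,P2.a)
|SC outcomes| = 10

P1.a=0 P1.b=0 P2.a=0
P1.a=0 P1.b=0 P2.a=2
P1.a=0 P1.b=1 P2.a=0
P1.a=0 P1.b=1 P2.a=2
P1.a=0 P1.b=2 P2.a=0
P1.a=0 P1.b=2 P2.a=2
P1.a=1 P1.b=1 P2.a=0
P1.a=1 P1.b=1 P2.a=2
P1.a=1 P1.b=2 P2.a=0
P1.a=1 P1.b=2 P2.a=2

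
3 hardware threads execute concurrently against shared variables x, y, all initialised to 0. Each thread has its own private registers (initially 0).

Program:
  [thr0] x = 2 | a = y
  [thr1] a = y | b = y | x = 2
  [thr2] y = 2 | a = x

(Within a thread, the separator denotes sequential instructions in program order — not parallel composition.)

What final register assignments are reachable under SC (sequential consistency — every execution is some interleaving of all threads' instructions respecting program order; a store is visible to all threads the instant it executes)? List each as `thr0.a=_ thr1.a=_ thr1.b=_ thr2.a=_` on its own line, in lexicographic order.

outcome vector order: (thr0.a,thr1.a,thr1.b,thr2.a)
|SC outcomes| = 9

thr0.a=0 thr1.a=0 thr1.b=0 thr2.a=2
thr0.a=0 thr1.a=0 thr1.b=2 thr2.a=2
thr0.a=0 thr1.a=2 thr1.b=2 thr2.a=2
thr0.a=2 thr1.a=0 thr1.b=0 thr2.a=0
thr0.a=2 thr1.a=0 thr1.b=0 thr2.a=2
thr0.a=2 thr1.a=0 thr1.b=2 thr2.a=0
thr0.a=2 thr1.a=0 thr1.b=2 thr2.a=2
thr0.a=2 thr1.a=2 thr1.b=2 thr2.a=0
thr0.a=2 thr1.a=2 thr1.b=2 thr2.a=2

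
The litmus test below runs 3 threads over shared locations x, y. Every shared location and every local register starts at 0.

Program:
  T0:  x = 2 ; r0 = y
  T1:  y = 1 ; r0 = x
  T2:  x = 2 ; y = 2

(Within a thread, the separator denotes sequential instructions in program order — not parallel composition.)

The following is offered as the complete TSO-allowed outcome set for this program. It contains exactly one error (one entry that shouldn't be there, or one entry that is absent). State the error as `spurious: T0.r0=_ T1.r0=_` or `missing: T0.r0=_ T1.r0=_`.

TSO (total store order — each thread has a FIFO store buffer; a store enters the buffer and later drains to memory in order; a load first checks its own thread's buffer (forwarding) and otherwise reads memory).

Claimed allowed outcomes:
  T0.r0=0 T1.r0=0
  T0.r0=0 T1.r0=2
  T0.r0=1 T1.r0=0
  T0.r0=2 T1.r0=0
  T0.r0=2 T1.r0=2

missing: T0.r0=1 T1.r0=2

outcome vector order: (T0.r0,T1.r0)
under TSO → 00; 02; 10; 12; 20; 22
TSO∖claimed = {12}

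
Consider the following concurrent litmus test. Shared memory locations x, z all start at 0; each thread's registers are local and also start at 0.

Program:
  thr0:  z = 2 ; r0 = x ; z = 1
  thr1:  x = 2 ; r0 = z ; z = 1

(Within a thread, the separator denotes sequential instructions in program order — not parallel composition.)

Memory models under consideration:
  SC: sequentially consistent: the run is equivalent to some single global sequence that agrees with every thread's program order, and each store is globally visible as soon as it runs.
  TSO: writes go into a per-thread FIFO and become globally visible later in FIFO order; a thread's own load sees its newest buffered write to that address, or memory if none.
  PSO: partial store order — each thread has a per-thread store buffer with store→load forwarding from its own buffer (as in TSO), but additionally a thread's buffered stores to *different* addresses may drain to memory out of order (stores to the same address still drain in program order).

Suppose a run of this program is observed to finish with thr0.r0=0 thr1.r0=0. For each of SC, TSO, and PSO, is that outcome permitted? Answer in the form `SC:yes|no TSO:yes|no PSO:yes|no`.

SC:no TSO:yes PSO:yes

outcome vector order: (thr0.r0,thr1.r0)
SC: 5 outcomes — {01; 02; 20; 21; 22}
TSO: 6 outcomes — {00; 01; 02; 20; 21; 22}
PSO: 6 outcomes — {00; 01; 02; 20; 21; 22}
target 00 ∈ {TSO,PSO}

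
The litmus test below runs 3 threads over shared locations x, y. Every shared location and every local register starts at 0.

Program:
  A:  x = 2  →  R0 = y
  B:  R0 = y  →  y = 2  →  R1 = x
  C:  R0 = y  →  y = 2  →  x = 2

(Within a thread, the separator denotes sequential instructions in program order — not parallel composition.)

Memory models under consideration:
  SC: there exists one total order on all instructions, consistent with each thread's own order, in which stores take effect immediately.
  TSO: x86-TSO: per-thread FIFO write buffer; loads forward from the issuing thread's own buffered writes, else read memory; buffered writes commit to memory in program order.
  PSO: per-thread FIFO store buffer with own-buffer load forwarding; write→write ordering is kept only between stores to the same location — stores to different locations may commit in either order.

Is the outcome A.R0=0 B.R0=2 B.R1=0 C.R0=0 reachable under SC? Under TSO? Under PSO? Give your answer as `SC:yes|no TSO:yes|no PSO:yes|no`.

SC:no TSO:yes PSO:yes

outcome vector order: (A.R0,B.R0,B.R1,C.R0)
[SC] allowed = {<0 0 2 0>; <0 0 2 2>; <0 2 2 0>; <2 0 0 0>; <2 0 0 2>; <2 0 2 0>; <2 0 2 2>; <2 2 0 0>; <2 2 2 0>}
[TSO] allowed = {<0 0 0 0>; <0 0 0 2>; <0 0 2 0>; <0 0 2 2>; <0 2 0 0>; <0 2 2 0>; <2 0 0 0>; <2 0 0 2>; <2 0 2 0>; <2 0 2 2>; <2 2 0 0>; <2 2 2 0>}
[PSO] allowed = {<0 0 0 0>; <0 0 0 2>; <0 0 2 0>; <0 0 2 2>; <0 2 0 0>; <0 2 2 0>; <2 0 0 0>; <2 0 0 2>; <2 0 2 0>; <2 0 2 2>; <2 2 0 0>; <2 2 2 0>}
target <0 2 0 0> ∈ {TSO,PSO}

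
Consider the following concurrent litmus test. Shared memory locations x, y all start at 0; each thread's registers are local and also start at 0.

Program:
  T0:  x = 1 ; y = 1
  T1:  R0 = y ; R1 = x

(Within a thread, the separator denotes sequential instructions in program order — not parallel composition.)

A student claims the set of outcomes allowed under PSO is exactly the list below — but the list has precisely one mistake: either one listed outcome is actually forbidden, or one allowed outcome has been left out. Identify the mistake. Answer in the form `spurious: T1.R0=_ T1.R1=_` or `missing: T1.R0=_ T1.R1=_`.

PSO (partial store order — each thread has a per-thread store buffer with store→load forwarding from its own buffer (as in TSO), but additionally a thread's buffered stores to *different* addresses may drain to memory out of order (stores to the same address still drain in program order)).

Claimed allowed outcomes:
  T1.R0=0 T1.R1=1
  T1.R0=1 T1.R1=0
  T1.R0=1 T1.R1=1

outcome vector order: (T1.R0,T1.R1)
under PSO → (0,0); (0,1); (1,0); (1,1)
PSO∖claimed = {(0,0)}

missing: T1.R0=0 T1.R1=0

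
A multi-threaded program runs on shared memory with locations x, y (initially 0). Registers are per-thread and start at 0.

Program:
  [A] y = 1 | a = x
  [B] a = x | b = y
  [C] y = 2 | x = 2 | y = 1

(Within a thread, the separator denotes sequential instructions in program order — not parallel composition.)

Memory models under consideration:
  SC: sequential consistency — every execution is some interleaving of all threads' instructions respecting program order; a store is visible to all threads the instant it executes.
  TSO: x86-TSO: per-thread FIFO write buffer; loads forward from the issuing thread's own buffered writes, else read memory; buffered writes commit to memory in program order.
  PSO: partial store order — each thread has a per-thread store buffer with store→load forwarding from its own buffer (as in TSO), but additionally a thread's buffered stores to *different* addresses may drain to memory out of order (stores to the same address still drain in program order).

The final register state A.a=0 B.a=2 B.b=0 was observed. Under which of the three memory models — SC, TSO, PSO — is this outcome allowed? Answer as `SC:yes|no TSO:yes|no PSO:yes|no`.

SC:no TSO:no PSO:yes

outcome vector order: (A.a,B.a,B.b)
[SC] allowed = {<0 0 0> <0 0 1> <0 0 2> <0 2 1> <0 2 2> <2 0 0> <2 0 1> <2 0 2> <2 2 1> <2 2 2>}
[TSO] allowed = {<0 0 0> <0 0 1> <0 0 2> <0 2 1> <0 2 2> <2 0 0> <2 0 1> <2 0 2> <2 2 1> <2 2 2>}
[PSO] allowed = {<0 0 0> <0 0 1> <0 0 2> <0 2 0> <0 2 1> <0 2 2> <2 0 0> <2 0 1> <2 0 2> <2 2 0> <2 2 1> <2 2 2>}
target <0 2 0> ∈ {PSO}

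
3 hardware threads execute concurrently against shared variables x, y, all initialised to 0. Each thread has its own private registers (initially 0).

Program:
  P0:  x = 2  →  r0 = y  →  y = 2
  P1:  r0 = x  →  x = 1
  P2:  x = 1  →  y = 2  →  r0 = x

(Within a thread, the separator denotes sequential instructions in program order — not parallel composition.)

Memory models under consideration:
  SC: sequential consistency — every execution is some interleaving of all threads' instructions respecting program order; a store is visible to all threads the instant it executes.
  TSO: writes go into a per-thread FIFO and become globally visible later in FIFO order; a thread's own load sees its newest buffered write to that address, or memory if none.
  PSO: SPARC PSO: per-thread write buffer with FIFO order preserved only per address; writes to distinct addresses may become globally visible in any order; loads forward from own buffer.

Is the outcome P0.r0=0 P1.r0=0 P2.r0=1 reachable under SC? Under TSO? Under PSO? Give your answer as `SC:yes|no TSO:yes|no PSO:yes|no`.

outcome vector order: (P0.r0,P1.r0,P2.r0)
[SC] allowed = {001; 002; 011; 012; 021; 022; 201; 202; 211; 212; 221; 222}
[TSO] allowed = {001; 002; 011; 012; 021; 022; 201; 202; 211; 212; 221; 222}
[PSO] allowed = {001; 002; 011; 012; 021; 022; 201; 202; 211; 212; 221; 222}
target 001 ∈ {SC,TSO,PSO}

SC:yes TSO:yes PSO:yes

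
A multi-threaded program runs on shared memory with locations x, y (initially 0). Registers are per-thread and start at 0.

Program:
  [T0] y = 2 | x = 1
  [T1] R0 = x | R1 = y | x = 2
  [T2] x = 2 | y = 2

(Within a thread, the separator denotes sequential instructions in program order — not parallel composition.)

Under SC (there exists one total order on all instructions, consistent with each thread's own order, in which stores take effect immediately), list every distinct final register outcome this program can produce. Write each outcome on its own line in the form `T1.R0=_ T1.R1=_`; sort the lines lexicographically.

T1.R0=0 T1.R1=0
T1.R0=0 T1.R1=2
T1.R0=1 T1.R1=2
T1.R0=2 T1.R1=0
T1.R0=2 T1.R1=2

outcome vector order: (T1.R0,T1.R1)
|SC outcomes| = 5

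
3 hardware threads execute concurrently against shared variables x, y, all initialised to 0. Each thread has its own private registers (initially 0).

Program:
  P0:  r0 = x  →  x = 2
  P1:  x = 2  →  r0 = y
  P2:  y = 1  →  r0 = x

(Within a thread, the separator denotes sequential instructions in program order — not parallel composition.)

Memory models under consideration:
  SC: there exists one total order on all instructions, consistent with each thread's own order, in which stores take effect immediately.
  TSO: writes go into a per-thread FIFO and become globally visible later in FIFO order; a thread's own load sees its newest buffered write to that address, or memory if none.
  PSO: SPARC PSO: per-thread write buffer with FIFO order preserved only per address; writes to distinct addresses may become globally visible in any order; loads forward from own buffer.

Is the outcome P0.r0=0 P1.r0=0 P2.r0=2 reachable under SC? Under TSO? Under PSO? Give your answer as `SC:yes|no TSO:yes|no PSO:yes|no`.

SC:yes TSO:yes PSO:yes

outcome vector order: (P0.r0,P1.r0,P2.r0)
SC: 6 outcomes — {(0,0,2) (0,1,0) (0,1,2) (2,0,2) (2,1,0) (2,1,2)}
TSO: 8 outcomes — {(0,0,0) (0,0,2) (0,1,0) (0,1,2) (2,0,0) (2,0,2) (2,1,0) (2,1,2)}
PSO: 8 outcomes — {(0,0,0) (0,0,2) (0,1,0) (0,1,2) (2,0,0) (2,0,2) (2,1,0) (2,1,2)}
target (0,0,2) ∈ {SC,TSO,PSO}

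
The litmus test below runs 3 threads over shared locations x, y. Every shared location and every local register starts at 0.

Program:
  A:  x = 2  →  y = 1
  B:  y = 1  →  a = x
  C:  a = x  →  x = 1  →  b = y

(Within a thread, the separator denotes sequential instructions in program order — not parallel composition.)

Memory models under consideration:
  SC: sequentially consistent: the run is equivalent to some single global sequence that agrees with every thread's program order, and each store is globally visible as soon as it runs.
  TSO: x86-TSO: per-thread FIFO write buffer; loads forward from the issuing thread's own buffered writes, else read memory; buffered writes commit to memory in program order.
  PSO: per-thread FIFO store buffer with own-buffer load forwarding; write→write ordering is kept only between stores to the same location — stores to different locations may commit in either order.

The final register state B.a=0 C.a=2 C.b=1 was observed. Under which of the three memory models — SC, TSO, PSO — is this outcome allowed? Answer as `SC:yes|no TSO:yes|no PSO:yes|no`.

SC:yes TSO:yes PSO:yes

outcome vector order: (B.a,C.a,C.b)
SC (9): (0,0,1) (0,2,1) (1,0,0) (1,0,1) (1,2,0) (1,2,1) (2,0,0) (2,0,1) (2,2,1)
TSO (12): (0,0,0) (0,0,1) (0,2,0) (0,2,1) (1,0,0) (1,0,1) (1,2,0) (1,2,1) (2,0,0) (2,0,1) (2,2,0) (2,2,1)
PSO (12): (0,0,0) (0,0,1) (0,2,0) (0,2,1) (1,0,0) (1,0,1) (1,2,0) (1,2,1) (2,0,0) (2,0,1) (2,2,0) (2,2,1)
target (0,2,1) ∈ {SC,TSO,PSO}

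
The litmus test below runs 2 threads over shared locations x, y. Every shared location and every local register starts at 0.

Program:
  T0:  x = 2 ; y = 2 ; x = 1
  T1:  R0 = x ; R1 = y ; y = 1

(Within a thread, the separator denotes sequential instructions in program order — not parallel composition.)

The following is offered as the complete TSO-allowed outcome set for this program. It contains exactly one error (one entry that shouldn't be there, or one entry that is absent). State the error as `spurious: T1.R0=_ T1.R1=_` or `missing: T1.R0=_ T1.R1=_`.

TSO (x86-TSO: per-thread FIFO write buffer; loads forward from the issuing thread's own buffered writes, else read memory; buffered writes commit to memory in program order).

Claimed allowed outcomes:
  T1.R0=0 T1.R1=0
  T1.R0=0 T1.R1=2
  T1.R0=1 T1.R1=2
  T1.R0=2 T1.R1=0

missing: T1.R0=2 T1.R1=2

outcome vector order: (T1.R0,T1.R1)
TSO (5): <0 0>; <0 2>; <1 2>; <2 0>; <2 2>
TSO∖claimed = {<2 2>}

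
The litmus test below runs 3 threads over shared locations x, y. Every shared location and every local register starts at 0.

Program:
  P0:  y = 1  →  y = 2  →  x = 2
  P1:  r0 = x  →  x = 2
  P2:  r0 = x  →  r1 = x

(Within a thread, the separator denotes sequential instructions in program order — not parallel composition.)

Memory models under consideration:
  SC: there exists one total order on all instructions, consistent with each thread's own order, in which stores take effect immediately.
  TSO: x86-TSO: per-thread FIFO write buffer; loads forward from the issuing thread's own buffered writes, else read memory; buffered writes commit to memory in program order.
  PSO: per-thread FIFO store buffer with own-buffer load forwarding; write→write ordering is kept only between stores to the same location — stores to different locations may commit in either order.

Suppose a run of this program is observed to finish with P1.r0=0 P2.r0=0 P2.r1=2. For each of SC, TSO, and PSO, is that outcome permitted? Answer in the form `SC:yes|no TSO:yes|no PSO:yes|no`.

outcome vector order: (P1.r0,P2.r0,P2.r1)
SC (6): 000, 002, 022, 200, 202, 222
TSO (6): 000, 002, 022, 200, 202, 222
PSO (6): 000, 002, 022, 200, 202, 222
target 002 ∈ {SC,TSO,PSO}

SC:yes TSO:yes PSO:yes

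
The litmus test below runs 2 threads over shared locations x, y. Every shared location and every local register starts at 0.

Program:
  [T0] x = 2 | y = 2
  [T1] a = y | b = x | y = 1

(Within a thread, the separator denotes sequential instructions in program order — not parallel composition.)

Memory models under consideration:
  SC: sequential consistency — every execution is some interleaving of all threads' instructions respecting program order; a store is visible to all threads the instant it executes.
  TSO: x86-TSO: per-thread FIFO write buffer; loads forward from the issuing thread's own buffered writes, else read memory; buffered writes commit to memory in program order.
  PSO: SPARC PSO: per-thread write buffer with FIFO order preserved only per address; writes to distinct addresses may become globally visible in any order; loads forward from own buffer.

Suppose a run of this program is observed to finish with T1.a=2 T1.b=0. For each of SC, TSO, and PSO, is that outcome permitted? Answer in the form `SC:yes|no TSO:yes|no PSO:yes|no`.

SC:no TSO:no PSO:yes

outcome vector order: (T1.a,T1.b)
SC (3): 00 02 22
TSO (3): 00 02 22
PSO (4): 00 02 20 22
target 20 ∈ {PSO}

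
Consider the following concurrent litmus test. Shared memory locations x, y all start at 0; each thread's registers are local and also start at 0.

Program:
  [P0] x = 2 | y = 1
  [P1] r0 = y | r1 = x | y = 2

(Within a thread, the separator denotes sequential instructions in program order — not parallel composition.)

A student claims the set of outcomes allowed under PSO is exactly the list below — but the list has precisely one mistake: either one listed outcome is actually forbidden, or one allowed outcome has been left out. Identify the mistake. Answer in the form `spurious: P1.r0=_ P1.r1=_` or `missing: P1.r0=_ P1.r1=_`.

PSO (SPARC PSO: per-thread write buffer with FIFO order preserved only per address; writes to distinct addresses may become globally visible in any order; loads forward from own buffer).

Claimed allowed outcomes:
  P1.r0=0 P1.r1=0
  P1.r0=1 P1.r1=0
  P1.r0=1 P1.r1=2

outcome vector order: (P1.r0,P1.r1)
PSO: 4 outcomes — {0/0 0/2 1/0 1/2}
PSO∖claimed = {0/2}

missing: P1.r0=0 P1.r1=2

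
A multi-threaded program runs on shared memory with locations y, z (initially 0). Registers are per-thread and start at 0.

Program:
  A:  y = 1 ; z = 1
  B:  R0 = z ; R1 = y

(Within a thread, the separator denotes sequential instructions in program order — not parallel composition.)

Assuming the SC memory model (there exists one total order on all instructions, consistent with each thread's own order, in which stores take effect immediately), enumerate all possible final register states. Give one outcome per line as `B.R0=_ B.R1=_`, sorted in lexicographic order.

B.R0=0 B.R1=0
B.R0=0 B.R1=1
B.R0=1 B.R1=1

outcome vector order: (B.R0,B.R1)
|SC outcomes| = 3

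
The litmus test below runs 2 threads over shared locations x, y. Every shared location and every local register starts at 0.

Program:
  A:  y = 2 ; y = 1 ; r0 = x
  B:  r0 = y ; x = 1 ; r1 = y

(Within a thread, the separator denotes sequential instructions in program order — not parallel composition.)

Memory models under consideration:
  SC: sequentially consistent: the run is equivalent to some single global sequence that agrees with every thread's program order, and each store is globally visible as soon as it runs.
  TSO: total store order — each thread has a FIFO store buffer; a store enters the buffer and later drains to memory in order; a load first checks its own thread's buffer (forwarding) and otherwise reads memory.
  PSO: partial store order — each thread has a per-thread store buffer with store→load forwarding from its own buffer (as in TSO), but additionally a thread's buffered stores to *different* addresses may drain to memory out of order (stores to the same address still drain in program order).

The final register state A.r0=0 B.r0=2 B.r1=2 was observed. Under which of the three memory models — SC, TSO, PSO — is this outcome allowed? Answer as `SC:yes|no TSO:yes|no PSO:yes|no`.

outcome vector order: (A.r0,B.r0,B.r1)
SC (9): 0/0/1 0/1/1 0/2/1 1/0/0 1/0/1 1/0/2 1/1/1 1/2/1 1/2/2
TSO (12): 0/0/0 0/0/1 0/0/2 0/1/1 0/2/1 0/2/2 1/0/0 1/0/1 1/0/2 1/1/1 1/2/1 1/2/2
PSO (12): 0/0/0 0/0/1 0/0/2 0/1/1 0/2/1 0/2/2 1/0/0 1/0/1 1/0/2 1/1/1 1/2/1 1/2/2
target 0/2/2 ∈ {TSO,PSO}

SC:no TSO:yes PSO:yes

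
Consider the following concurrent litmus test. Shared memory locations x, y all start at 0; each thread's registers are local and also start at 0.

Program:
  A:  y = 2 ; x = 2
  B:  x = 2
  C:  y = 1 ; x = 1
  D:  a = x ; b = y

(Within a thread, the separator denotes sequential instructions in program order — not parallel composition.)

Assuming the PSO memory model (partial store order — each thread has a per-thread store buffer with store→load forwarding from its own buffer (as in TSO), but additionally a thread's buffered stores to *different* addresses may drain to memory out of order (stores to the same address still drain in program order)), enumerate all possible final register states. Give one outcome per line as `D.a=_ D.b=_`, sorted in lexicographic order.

D.a=0 D.b=0
D.a=0 D.b=1
D.a=0 D.b=2
D.a=1 D.b=0
D.a=1 D.b=1
D.a=1 D.b=2
D.a=2 D.b=0
D.a=2 D.b=1
D.a=2 D.b=2

outcome vector order: (D.a,D.b)
|PSO outcomes| = 9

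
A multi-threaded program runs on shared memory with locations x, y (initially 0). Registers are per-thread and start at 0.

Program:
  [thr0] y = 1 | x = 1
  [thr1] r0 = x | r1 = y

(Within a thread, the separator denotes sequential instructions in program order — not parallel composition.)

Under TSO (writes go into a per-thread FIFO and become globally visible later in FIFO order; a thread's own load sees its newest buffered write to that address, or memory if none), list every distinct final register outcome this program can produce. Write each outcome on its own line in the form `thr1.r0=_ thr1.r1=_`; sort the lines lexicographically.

outcome vector order: (thr1.r0,thr1.r1)
|TSO outcomes| = 3

thr1.r0=0 thr1.r1=0
thr1.r0=0 thr1.r1=1
thr1.r0=1 thr1.r1=1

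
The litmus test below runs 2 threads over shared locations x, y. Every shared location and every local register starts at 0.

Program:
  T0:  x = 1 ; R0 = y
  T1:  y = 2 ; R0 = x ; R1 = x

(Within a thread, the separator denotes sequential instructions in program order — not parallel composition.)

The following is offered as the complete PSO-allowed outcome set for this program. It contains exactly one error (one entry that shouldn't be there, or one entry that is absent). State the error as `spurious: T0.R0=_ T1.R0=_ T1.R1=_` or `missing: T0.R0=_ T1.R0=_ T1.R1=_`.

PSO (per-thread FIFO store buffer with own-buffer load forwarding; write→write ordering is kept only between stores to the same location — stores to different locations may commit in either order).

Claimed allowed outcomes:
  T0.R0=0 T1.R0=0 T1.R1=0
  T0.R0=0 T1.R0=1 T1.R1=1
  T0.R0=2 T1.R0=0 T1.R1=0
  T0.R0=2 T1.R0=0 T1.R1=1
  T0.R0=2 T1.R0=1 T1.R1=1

missing: T0.R0=0 T1.R0=0 T1.R1=1

outcome vector order: (T0.R0,T1.R0,T1.R1)
under PSO → (0,0,0); (0,0,1); (0,1,1); (2,0,0); (2,0,1); (2,1,1)
PSO∖claimed = {(0,0,1)}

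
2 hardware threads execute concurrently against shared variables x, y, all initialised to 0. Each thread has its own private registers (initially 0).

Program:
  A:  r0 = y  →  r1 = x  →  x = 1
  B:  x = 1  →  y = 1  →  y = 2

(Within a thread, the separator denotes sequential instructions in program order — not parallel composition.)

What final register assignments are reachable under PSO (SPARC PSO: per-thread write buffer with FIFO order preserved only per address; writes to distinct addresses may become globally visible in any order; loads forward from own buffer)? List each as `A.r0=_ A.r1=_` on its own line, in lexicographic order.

A.r0=0 A.r1=0
A.r0=0 A.r1=1
A.r0=1 A.r1=0
A.r0=1 A.r1=1
A.r0=2 A.r1=0
A.r0=2 A.r1=1

outcome vector order: (A.r0,A.r1)
|PSO outcomes| = 6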